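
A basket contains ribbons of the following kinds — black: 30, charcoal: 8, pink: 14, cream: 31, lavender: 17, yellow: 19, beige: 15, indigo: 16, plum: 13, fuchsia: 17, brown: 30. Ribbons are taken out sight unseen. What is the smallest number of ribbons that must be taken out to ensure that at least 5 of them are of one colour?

An adversary could hand out at most 4 ribbons per colour: 4 + 4 + 4 + 4 + 4 + 4 + 4 + 4 + 4 + 4 + 4 = 44 ribbons and still no colour has 5.
One more ribbon lands in a colour already at 4, so 45 draws are enough and 44 are not.

45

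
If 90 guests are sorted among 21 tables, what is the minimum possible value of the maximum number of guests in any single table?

5

The 21 tables are the holes and the 90 guests are the pigeons.
If every table held at most 4 guests, the total would be at most 21 × 4 = 84, which is less than 90.
So some table holds at least ⌈90/21⌉ = 5 guests.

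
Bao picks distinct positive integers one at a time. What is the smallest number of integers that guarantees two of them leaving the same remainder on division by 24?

By pigeonhole, the 24 residue classes mod 24 are the pigeonholes.
With 24 integers one could put 1 in each residue class and have no class reach 2.
The 25th integer pushes some class to 2, so 24·1 + 1 = 25.

25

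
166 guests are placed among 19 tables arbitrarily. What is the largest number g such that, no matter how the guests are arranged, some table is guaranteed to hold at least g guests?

9

By the pigeonhole principle, the 19 tables are the holes and the 166 guests are the pigeons.
If every table held at most 8 guests, the total would be at most 19 × 8 = 152, which is less than 166.
So some table holds at least ⌈166/19⌉ = 9 guests.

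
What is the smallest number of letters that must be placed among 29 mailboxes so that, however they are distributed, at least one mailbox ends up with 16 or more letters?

436

With 435 letters one could put exactly 15 in each of the 29 mailboxes, and no mailbox would reach 16.
One more letter must land in a mailbox that already has 15, giving it 16.
So 29 × 15 + 1 = 436 letters are required.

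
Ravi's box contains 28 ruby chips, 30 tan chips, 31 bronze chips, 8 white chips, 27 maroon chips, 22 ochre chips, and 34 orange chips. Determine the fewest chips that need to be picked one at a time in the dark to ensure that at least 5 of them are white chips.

In the worst case for collecting white chips, every non-white chip comes out first.
There are 28 + 30 + 31 + 27 + 22 + 34 = 172 non-white chips altogether.
After those, each further chip must be white, so 172 + 5 = 177 draws guarantee 5 white chips.

177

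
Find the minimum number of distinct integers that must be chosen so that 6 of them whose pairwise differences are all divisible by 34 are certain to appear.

Integers whose pairwise differences are multiples of 34 are exactly those sharing a remainder mod 34. By the pigeonhole principle, the 34 residue classes mod 34 are the pigeonholes.
With 170 integers one could put 5 in each residue class and have no class reach 6.
The 171st integer pushes some class to 6, so 34·5 + 1 = 171.

171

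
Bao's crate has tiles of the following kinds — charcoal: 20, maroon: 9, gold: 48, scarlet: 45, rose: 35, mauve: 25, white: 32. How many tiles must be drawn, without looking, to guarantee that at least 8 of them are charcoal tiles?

In the worst case for collecting charcoal tiles, every non-charcoal tile comes out first.
There are 9 + 48 + 45 + 35 + 25 + 32 = 194 non-charcoal tiles altogether.
After those, each further tile must be charcoal, so 194 + 8 = 202 draws guarantee 8 charcoal tiles.

202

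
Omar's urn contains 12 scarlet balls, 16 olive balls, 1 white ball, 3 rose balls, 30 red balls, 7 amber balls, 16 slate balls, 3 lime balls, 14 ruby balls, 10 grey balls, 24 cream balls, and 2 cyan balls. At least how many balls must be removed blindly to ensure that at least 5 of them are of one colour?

42

By pigeonhole, put each drawn ball into a box by colour. The largest draw with every box below 5 takes min(count, 4) from each colour; colours with fewer than 4 contribute all they have.
Σ min(cᵢ, 4) = 4 + 4 + 1 + 3 + 4 + 4 + 4 + 3 + 4 + 4 + 4 + 2 = 41.
Draw number 41 + 1 = 42 must push one box to 5.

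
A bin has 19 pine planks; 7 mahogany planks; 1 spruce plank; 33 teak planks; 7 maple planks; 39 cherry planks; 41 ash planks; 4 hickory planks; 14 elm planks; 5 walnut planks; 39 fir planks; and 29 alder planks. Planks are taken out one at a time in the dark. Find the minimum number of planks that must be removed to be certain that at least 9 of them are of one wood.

81

An adversary could hand out at most 8 planks per wood (5 woods run out sooner): 8 + 7 + 1 + 8 + 7 + 8 + 8 + 4 + 8 + 5 + 8 + 8 = 80 planks and still no wood has 9.
Pigeonhole: one more plank lands in a wood already at 8, so 81 draws are enough and 80 are not.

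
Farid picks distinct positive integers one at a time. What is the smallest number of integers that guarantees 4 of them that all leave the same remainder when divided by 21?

The 21 residue classes mod 21 are the pigeonholes.
With 63 integers one could put 3 in each residue class and have no class reach 4.
The 64th integer pushes some class to 4, so 21·3 + 1 = 64.

64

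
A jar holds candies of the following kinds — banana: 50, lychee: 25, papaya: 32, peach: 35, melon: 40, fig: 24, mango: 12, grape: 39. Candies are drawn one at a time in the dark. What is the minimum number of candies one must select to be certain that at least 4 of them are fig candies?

In the worst case for collecting fig candies, every non-fig candy comes out first.
There are 50 + 25 + 32 + 35 + 40 + 12 + 39 = 233 non-fig candies altogether.
After those, each further candy must be fig, so 233 + 4 = 237 draws guarantee 4 fig candies.

237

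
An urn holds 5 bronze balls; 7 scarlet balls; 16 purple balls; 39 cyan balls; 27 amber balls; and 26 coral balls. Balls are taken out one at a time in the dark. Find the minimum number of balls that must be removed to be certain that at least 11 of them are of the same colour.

By pigeonhole, the 6 colours are the holes; the balls drawn are the pigeons.
To avoid 11 of any one colour, the worst case takes at most 10 of each colour, or every ball of a colour that has fewer than 10.
That gives 5 + 7 + 10 + 10 + 10 + 10 = 52 balls with no colour reaching 11.
The next ball forces some colour to 11, so 52 + 1 = 53.

53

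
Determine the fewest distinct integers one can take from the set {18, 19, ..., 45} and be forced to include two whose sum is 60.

17

A set avoiding the sum 60 can contain at most one of each pair {x, 60−x}, plus the 4 elements whose complement lies outside the range or equal to its own complement.
The integers 30, …, 45 (16 of them) are such a set: any two sum to at least 30+31 = 61 > 60.
Any 17th integer completes one of the 12 pairs, so 17 choices force a sum of 60.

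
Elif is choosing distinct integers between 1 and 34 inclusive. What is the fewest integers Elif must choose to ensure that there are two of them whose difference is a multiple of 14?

15

Integers whose pairwise differences are multiples of 14 are exactly those sharing a remainder mod 14. By the pigeonhole principle, the 14 residue classes mod 14 are the pigeonholes.
With 14 integers one could put 1 in each residue class and have no class reach 2.
The 15th integer pushes some class to 2, so 14·1 + 1 = 15.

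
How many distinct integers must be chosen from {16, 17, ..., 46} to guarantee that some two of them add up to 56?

20

Two chosen integers sum to 56 exactly when both halves of some pair {x, 56−x} with 16 ≤ x ≤ 56−x ≤ 40 are chosen — 12 such pairs.
The remaining 7 elements (those with no distinct partner in range) can never complete a 56-sum, so the worst case takes all of them and one from each pair: 7 + 12 = 19.
The 20th integer has to be the second member of some pair, so 19 + 1 = 20.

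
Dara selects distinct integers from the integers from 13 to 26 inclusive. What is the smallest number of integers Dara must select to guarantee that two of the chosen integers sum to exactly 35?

Group the elements by complementary pair {x, 35−x}: {13,22}, {14,21}, {15,20}, …, giving 5 two-element pairs and 4 integers whose partner 35−x falls outside [13,26].
Treating each of those 9 groups as a pigeonhole, one can pick one integer per group — 9 integers — with no two summing to 35.
The 10th integer lands in an occupied pair, forcing a sum of 35.

10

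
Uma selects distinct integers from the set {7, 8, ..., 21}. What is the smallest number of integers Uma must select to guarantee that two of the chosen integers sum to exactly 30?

Group the elements by complementary pair {x, 30−x}: {9,21}, {10,20}, {11,19}, …, giving 6 two-element pairs; the single value 15 (it cannot pair with itself since the integers are distinct); and 2 integers whose partner 30−x falls outside [7,21].
Pigeonhole: treating each of those 9 groups as a pigeonhole, one can pick one integer per group — 9 integers — with no two summing to 30.
The 10th integer lands in an occupied pair, forcing a sum of 30.

10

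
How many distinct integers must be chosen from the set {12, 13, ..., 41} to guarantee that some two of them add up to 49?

Two chosen integers sum to 49 exactly when both halves of some pair {x, 49−x} with 12 ≤ x ≤ 49−x ≤ 37 are chosen — 13 such pairs.
The remaining 4 elements (those with no distinct partner in range) can never complete a 49-sum, so the worst case takes all of them and one from each pair: 4 + 13 = 17.
The 18th integer has to be the second member of some pair, so 17 + 1 = 18.

18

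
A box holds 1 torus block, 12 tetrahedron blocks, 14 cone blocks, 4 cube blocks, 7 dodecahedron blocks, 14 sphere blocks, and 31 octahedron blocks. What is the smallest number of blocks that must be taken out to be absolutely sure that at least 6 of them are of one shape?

31

Put each drawn block into a box by shape. The largest draw with every box below 6 takes min(count, 5) from each shape; shapes with fewer than 5 contribute all they have.
Σ min(cᵢ, 5) = 1 + 5 + 5 + 4 + 5 + 5 + 5 = 30.
Draw number 30 + 1 = 31 must push one box to 6.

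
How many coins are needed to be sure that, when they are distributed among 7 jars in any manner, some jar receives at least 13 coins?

With 84 coins one could put exactly 12 in each of the 7 jars, and no jar would reach 13.
Pigeonhole: one more coin must land in a jar that already has 12, giving it 13.
So 7 × 12 + 1 = 85 coins are required.

85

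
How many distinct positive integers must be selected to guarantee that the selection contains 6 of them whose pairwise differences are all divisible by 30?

151

Integers whose pairwise differences are multiples of 30 are exactly those sharing a remainder mod 30. The 30 residue classes mod 30 are the pigeonholes.
With 150 integers one could put 5 in each residue class and have no class reach 6.
The 151st integer pushes some class to 6, so 30·5 + 1 = 151.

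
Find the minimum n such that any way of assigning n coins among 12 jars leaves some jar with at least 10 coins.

With 108 coins one could put exactly 9 in each of the 12 jars, and no jar would reach 10.
By pigeonhole, one more coin must land in a jar that already has 9, giving it 10.
So 12 × 9 + 1 = 109 coins are required.

109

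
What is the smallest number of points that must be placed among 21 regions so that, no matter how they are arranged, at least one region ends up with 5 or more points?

With 84 points one could put exactly 4 in each of the 21 regions, and no region would reach 5.
One more point must land in a region that already has 4, giving it 5.
So 21 × 4 + 1 = 85 points are required.

85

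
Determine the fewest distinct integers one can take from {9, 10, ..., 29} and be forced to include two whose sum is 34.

14

A set avoiding the sum 34 can contain at most one of each pair {x, 34−x}, plus the 5 elements whose complement lies outside the range or equal to its own complement.
The integers 17, …, 29 (13 of them) are such a set: any two sum to at least 17+18 = 35 > 34.
Any 14th integer completes one of the 8 pairs, so 14 choices force a sum of 34.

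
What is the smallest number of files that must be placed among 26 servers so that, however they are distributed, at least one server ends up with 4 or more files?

With 78 files one could put exactly 3 in each of the 26 servers, and no server would reach 4.
One more file must land in a server that already has 3, giving it 4.
So 26 × 3 + 1 = 79 files are required.

79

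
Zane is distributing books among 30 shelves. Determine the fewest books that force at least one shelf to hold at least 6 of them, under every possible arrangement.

With 150 books one could put exactly 5 in each of the 30 shelves, and no shelf would reach 6.
Pigeonhole: one more book must land in a shelf that already has 5, giving it 6.
So 30 × 5 + 1 = 151 books are required.

151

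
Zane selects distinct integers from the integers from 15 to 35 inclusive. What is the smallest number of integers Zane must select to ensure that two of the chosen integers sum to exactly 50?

12

Two chosen integers sum to 50 exactly when both halves of some pair {x, 50−x} with 15 ≤ x ≤ 50−x ≤ 35 are chosen — 10 such pairs.
The remaining 1 element (those with no distinct partner in range) can never complete a 50-sum, so the worst case takes all of them and one from each pair: 1 + 10 = 11.
By the pigeonhole principle, the 12th integer has to be the second member of some pair, so 11 + 1 = 12.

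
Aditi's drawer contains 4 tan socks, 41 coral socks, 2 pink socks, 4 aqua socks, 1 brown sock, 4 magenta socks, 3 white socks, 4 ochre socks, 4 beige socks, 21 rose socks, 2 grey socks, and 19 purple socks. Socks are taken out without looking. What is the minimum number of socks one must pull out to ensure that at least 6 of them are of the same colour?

By pigeonhole, the 12 colours are the holes; the socks drawn are the pigeons.
To avoid 6 of any one colour, the worst case takes at most 5 of each colour, or every sock of a colour that has fewer than 5.
That gives 4 + 5 + 2 + 4 + 1 + 4 + 3 + 4 + 4 + 5 + 2 + 5 = 43 socks with no colour reaching 6.
The next sock forces some colour to 6, so 43 + 1 = 44.

44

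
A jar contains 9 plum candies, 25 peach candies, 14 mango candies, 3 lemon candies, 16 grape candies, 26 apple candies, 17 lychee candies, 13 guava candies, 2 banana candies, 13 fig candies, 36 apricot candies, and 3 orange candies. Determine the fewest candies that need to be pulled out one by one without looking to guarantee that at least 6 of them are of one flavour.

An adversary could hand out at most 5 candies per flavour (lemon, banana, orange run out sooner): 5 + 5 + 5 + 3 + 5 + 5 + 5 + 5 + 2 + 5 + 5 + 3 = 53 candies and still no flavour has 6.
Pigeonhole: one more candy lands in a flavour already at 5, so 54 draws are enough and 53 are not.

54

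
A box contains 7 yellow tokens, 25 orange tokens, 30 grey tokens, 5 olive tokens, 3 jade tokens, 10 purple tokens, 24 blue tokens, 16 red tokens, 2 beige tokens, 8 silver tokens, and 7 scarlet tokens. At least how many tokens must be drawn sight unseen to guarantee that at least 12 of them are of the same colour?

87

An adversary could hand out at most 11 tokens per colour (7 colours run out sooner): 7 + 11 + 11 + 5 + 3 + 10 + 11 + 11 + 2 + 8 + 7 = 86 tokens and still no colour has 12.
One more token lands in a colour already at 11, so 87 draws are enough and 86 are not.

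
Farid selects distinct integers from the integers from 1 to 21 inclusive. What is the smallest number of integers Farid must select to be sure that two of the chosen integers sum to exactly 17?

14

Two chosen integers sum to 17 exactly when both halves of some pair {x, 17−x} with 1 ≤ x ≤ 17−x ≤ 16 are chosen — 8 such pairs.
The remaining 5 elements (those with no distinct partner in range) can never complete a 17-sum, so the worst case takes all of them and one from each pair: 5 + 8 = 13.
The 14th integer has to be the second member of some pair, so 13 + 1 = 14.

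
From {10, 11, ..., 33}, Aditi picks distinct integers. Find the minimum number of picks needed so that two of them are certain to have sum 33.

18

A set avoiding the sum 33 can contain at most one of each pair {x, 33−x}, plus the 10 elements whose complement lies outside the range.
The integers 17, …, 33 (17 of them) are such a set: any two sum to at least 17+18 = 35 > 33.
By the pigeonhole principle, any 18th integer completes one of the 7 pairs, so 18 choices force a sum of 33.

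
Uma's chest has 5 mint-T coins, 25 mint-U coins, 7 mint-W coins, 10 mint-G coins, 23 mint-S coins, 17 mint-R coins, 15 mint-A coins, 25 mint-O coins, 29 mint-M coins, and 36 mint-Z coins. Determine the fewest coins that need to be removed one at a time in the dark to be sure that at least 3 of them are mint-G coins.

In the worst case for collecting mint-G coins, every non-mint-G coin comes out first.
There are 5 + 25 + 7 + 23 + 17 + 15 + 25 + 29 + 36 = 182 non-mint-G coins altogether.
After those, each further coin must be mint-G, so 182 + 3 = 185 draws guarantee 3 mint-G coins.

185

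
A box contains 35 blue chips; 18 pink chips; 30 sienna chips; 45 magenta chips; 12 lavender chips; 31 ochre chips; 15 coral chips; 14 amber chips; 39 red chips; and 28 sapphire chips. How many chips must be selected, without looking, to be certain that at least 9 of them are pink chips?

In the worst case for collecting pink chips, every non-pink chip comes out first.
There are 35 + 30 + 45 + 12 + 31 + 15 + 14 + 39 + 28 = 249 non-pink chips altogether.
After those, each further chip must be pink, so 249 + 9 = 258 draws guarantee 9 pink chips.

258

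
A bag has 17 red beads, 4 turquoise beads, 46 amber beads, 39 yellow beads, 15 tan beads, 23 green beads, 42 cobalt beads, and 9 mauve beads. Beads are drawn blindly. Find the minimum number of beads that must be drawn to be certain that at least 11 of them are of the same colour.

The 8 colours are the holes; the beads drawn are the pigeons.
To avoid 11 of any one colour, the worst case takes at most 10 of each colour, or every bead of a colour that has fewer than 10.
That gives 10 + 4 + 10 + 10 + 10 + 10 + 10 + 9 = 73 beads with no colour reaching 11.
The next bead forces some colour to 11, so 73 + 1 = 74.

74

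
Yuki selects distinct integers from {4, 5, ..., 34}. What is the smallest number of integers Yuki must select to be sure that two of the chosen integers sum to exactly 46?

21

Two chosen integers sum to 46 exactly when both halves of some pair {x, 46−x} with 12 ≤ x ≤ 46−x ≤ 34 are chosen — 11 such pairs.
The remaining 9 elements (those with no distinct partner in range) can never complete a 46-sum, so the worst case takes all of them and one from each pair: 9 + 11 = 20.
By the pigeonhole principle, the 21st integer has to be the second member of some pair, so 20 + 1 = 21.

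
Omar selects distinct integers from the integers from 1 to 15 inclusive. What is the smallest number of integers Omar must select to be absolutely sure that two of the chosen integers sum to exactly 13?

10

Two chosen integers sum to 13 exactly when both halves of some pair {x, 13−x} with 1 ≤ x ≤ 13−x ≤ 12 are chosen — 6 such pairs.
The remaining 3 elements (those with no distinct partner in range) can never complete a 13-sum, so the worst case takes all of them and one from each pair: 3 + 6 = 9.
The 10th integer has to be the second member of some pair, so 9 + 1 = 10.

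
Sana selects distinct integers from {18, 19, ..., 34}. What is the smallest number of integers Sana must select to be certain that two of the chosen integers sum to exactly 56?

Two chosen integers sum to 56 exactly when both halves of some pair {x, 56−x} with 22 ≤ x ≤ 56−x ≤ 34 are chosen — 6 such pairs.
The remaining 5 elements (those with no distinct partner in range) can never complete a 56-sum, so the worst case takes all of them and one from each pair: 5 + 6 = 11.
By pigeonhole, the 12th integer has to be the second member of some pair, so 11 + 1 = 12.

12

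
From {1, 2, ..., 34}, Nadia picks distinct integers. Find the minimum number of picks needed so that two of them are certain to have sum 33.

A set avoiding the sum 33 can contain at most one of each pair {x, 33−x}, plus the 2 elements whose complement lies outside the range.
The integers 17, …, 34 (18 of them) are such a set: any two sum to at least 17+18 = 35 > 33.
Pigeonhole: any 19th integer completes one of the 16 pairs, so 19 choices force a sum of 33.

19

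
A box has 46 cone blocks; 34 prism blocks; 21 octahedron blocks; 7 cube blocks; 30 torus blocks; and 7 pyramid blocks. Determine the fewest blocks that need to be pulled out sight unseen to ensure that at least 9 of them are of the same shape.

The 6 shapes are the holes; the blocks drawn are the pigeons.
To avoid 9 of any one shape, the worst case takes at most 8 of each shape, or every block of a shape that has fewer than 8.
That gives 8 + 8 + 8 + 7 + 8 + 7 = 46 blocks with no shape reaching 9.
The next block forces some shape to 9, so 46 + 1 = 47.

47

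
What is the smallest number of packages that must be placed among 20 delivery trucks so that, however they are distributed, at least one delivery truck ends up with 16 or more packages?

301

With 300 packages one could put exactly 15 in each of the 20 delivery trucks, and no delivery truck would reach 16.
By pigeonhole, one more package must land in a delivery truck that already has 15, giving it 16.
So 20 × 15 + 1 = 301 packages are required.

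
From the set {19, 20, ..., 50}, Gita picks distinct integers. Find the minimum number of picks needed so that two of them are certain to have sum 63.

20

Two chosen integers sum to 63 exactly when both halves of some pair {x, 63−x} with 19 ≤ x ≤ 63−x ≤ 44 are chosen — 13 such pairs.
The remaining 6 elements (those with no distinct partner in range) can never complete a 63-sum, so the worst case takes all of them and one from each pair: 6 + 13 = 19.
By pigeonhole, the 20th integer has to be the second member of some pair, so 19 + 1 = 20.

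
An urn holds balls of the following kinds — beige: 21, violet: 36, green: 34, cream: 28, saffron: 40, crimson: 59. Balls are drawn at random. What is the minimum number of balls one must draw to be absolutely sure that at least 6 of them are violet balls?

188

In the worst case for collecting violet balls, every non-violet ball comes out first.
There are 21 + 34 + 28 + 40 + 59 = 182 non-violet balls altogether.
After those, each further ball must be violet, so 182 + 6 = 188 draws guarantee 6 violet balls.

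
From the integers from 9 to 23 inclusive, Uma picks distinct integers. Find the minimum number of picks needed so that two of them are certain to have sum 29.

10

A set avoiding the sum 29 can contain at most one of each pair {x, 29−x}, plus the 3 elements whose complement lies outside the range.
The integers 15, …, 23 (9 of them) are such a set: any two sum to at least 15+16 = 31 > 29.
Any 10th integer completes one of the 6 pairs, so 10 choices force a sum of 29.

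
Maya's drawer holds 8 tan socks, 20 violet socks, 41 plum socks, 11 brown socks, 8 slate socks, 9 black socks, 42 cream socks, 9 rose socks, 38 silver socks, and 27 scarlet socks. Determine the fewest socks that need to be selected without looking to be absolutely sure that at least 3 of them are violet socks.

196

In the worst case for collecting violet socks, every non-violet sock comes out first.
There are 8 + 41 + 11 + 8 + 9 + 42 + 9 + 38 + 27 = 193 non-violet socks altogether.
After those, each further sock must be violet, so 193 + 3 = 196 draws guarantee 3 violet socks.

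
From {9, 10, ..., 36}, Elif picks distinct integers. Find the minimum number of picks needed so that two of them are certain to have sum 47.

Two chosen integers sum to 47 exactly when both halves of some pair {x, 47−x} with 11 ≤ x ≤ 47−x ≤ 36 are chosen — 13 such pairs.
The remaining 2 elements (those with no distinct partner in range) can never complete a 47-sum, so the worst case takes all of them and one from each pair: 2 + 13 = 15.
By the pigeonhole principle, the 16th integer has to be the second member of some pair, so 15 + 1 = 16.

16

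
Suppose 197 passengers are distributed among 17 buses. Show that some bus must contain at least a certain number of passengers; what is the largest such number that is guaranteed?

12

The 17 buses are the holes and the 197 passengers are the pigeons.
If every bus held at most 11 passengers, the total would be at most 17 × 11 = 187, which is less than 197.
So some bus holds at least ⌈197/17⌉ = 12 passengers.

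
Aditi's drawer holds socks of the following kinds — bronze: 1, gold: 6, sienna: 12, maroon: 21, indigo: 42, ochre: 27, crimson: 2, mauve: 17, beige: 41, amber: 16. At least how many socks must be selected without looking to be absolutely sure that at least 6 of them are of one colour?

44

An adversary could hand out at most 5 socks per colour (bronze, crimson run out sooner): 1 + 5 + 5 + 5 + 5 + 5 + 2 + 5 + 5 + 5 = 43 socks and still no colour has 6.
By the pigeonhole principle, one more sock lands in a colour already at 5, so 44 draws are enough and 43 are not.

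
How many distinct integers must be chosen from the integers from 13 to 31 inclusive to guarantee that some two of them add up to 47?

12

Group the elements by complementary pair {x, 47−x}: {16,31}, {17,30}, {18,29}, …, giving 8 two-element pairs and 3 integers whose partner 47−x falls outside [13,31].
Pigeonhole: treating each of those 11 groups as a pigeonhole, one can pick one integer per group — 11 integers — with no two summing to 47.
The 12th integer lands in an occupied pair, forcing a sum of 47.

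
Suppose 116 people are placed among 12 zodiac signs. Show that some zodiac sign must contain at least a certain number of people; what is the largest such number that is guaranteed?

10

By the pigeonhole principle, the 12 zodiac signs are the holes and the 116 people are the pigeons.
If every zodiac sign held at most 9 people, the total would be at most 12 × 9 = 108, which is less than 116.
So some zodiac sign holds at least ⌈116/12⌉ = 10 people.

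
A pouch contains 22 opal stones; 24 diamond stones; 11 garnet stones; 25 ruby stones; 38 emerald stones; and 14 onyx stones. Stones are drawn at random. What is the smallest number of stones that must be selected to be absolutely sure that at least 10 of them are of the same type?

55

By pigeonhole, the 6 types are the holes; the stones drawn are the pigeons.
To avoid 10 of any one type, the worst case takes at most 9 of each type.
That gives 9 + 9 + 9 + 9 + 9 + 9 = 54 stones with no type reaching 10.
The next stone forces some type to 10, so 54 + 1 = 55.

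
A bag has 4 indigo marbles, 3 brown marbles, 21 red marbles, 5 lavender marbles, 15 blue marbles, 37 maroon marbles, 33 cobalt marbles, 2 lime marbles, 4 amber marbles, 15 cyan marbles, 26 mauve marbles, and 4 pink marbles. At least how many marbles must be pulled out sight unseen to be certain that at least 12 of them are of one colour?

The 12 colours are the holes; the marbles drawn are the pigeons.
To avoid 12 of any one colour, the worst case takes at most 11 of each colour, or every marble of a colour that has fewer than 11.
That gives 4 + 3 + 11 + 5 + 11 + 11 + 11 + 2 + 4 + 11 + 11 + 4 = 88 marbles with no colour reaching 12.
The next marble forces some colour to 12, so 88 + 1 = 89.

89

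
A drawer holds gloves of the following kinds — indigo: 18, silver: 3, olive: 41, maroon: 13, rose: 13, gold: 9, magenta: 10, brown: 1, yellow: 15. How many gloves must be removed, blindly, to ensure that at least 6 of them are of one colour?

40

Put each drawn glove into a box by colour. The largest draw with every box below 6 takes min(count, 5) from each colour; colours with fewer than 5 contribute all they have.
Σ min(cᵢ, 5) = 5 + 3 + 5 + 5 + 5 + 5 + 5 + 1 + 5 = 39.
Draw number 39 + 1 = 40 must push one box to 6.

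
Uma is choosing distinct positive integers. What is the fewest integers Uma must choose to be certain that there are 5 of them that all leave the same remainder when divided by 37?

The 37 residue classes mod 37 are the pigeonholes.
With 148 integers one could put 4 in each residue class and have no class reach 5.
The 149th integer pushes some class to 5, so 37·4 + 1 = 149.

149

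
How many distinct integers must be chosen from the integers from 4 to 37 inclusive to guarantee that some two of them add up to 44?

Two chosen integers sum to 44 exactly when both halves of some pair {x, 44−x} with 7 ≤ x ≤ 44−x ≤ 37 are chosen — 15 such pairs.
The remaining 4 elements (those with no distinct partner in range) can never complete a 44-sum, so the worst case takes all of them and one from each pair: 4 + 15 = 19.
By pigeonhole, the 20th integer has to be the second member of some pair, so 19 + 1 = 20.

20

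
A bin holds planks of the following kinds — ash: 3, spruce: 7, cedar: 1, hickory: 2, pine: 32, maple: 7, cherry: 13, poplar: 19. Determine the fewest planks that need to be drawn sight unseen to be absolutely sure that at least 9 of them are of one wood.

An adversary could hand out at most 8 planks per wood (5 woods run out sooner): 3 + 7 + 1 + 2 + 8 + 7 + 8 + 8 = 44 planks and still no wood has 9.
One more plank lands in a wood already at 8, so 45 draws are enough and 44 are not.

45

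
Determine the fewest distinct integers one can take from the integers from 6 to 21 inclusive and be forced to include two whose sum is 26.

Group the elements by complementary pair {x, 26−x}: {6,20}, {7,19}, {8,18}, …, giving 7 two-element pairs, the single value 13 (it cannot pair with itself since the integers are distinct), and 1 integer whose partner 26−x falls outside [6,21].
Treating each of those 9 groups as a pigeonhole, one can pick one integer per group — 9 integers — with no two summing to 26.
The 10th integer lands in an occupied pair, forcing a sum of 26.

10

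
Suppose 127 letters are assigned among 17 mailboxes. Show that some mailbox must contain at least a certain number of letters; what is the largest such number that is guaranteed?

By pigeonhole, the 17 mailboxes are the holes and the 127 letters are the pigeons.
If every mailbox held at most 7 letters, the total would be at most 17 × 7 = 119, which is less than 127.
So some mailbox holds at least ⌈127/17⌉ = 8 letters.

8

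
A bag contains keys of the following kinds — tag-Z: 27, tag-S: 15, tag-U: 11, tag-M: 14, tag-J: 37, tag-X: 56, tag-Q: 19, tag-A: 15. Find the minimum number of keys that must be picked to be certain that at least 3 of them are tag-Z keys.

In the worst case for collecting tag-Z keys, every non-tag-Z key comes out first.
There are 15 + 11 + 14 + 37 + 56 + 19 + 15 = 167 non-tag-Z keys altogether.
After those, each further key must be tag-Z, so 167 + 3 = 170 draws guarantee 3 tag-Z keys.

170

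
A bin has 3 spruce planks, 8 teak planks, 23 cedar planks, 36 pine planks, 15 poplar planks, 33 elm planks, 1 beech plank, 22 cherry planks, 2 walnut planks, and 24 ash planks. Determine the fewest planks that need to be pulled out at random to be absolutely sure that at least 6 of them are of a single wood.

By the pigeonhole principle, put each drawn plank into a box by wood. The largest draw with every box below 6 takes min(count, 5) from each wood; woods with fewer than 5 contribute all they have.
Σ min(cᵢ, 5) = 3 + 5 + 5 + 5 + 5 + 5 + 1 + 5 + 2 + 5 = 41.
Draw number 41 + 1 = 42 must push one box to 6.

42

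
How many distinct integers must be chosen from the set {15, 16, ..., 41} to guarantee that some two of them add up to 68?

21

Two chosen integers sum to 68 exactly when both halves of some pair {x, 68−x} with 27 ≤ x ≤ 68−x ≤ 41 are chosen — 7 such pairs.
The remaining 13 elements (those with no distinct partner in range) can never complete a 68-sum, so the worst case takes all of them and one from each pair: 13 + 7 = 20.
The 21st integer has to be the second member of some pair, so 20 + 1 = 21.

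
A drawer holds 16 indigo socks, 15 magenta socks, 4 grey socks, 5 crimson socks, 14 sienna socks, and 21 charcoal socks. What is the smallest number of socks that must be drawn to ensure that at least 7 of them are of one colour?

34

An adversary could hand out at most 6 socks per colour (grey, crimson run out sooner): 6 + 6 + 4 + 5 + 6 + 6 = 33 socks and still no colour has 7.
By the pigeonhole principle, one more sock lands in a colour already at 6, so 34 draws are enough and 33 are not.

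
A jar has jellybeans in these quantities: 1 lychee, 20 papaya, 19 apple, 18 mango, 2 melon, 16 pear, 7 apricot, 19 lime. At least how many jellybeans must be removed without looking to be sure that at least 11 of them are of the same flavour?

An adversary could hand out at most 10 jellybeans per flavour (lychee, melon, apricot run out sooner): 1 + 10 + 10 + 10 + 2 + 10 + 7 + 10 = 60 jellybeans and still no flavour has 11.
One more jellybean lands in a flavour already at 10, so 61 draws are enough and 60 are not.

61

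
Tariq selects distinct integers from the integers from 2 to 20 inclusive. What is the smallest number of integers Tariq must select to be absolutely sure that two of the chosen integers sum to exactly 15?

14

Two chosen integers sum to 15 exactly when both halves of some pair {x, 15−x} with 2 ≤ x ≤ 15−x ≤ 13 are chosen — 6 such pairs.
The remaining 7 elements (those with no distinct partner in range) can never complete a 15-sum, so the worst case takes all of them and one from each pair: 7 + 6 = 13.
By pigeonhole, the 14th integer has to be the second member of some pair, so 13 + 1 = 14.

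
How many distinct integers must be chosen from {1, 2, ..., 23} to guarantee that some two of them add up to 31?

16

Two chosen integers sum to 31 exactly when both halves of some pair {x, 31−x} with 8 ≤ x ≤ 31−x ≤ 23 are chosen — 8 such pairs.
The remaining 7 elements (those with no distinct partner in range) can never complete a 31-sum, so the worst case takes all of them and one from each pair: 7 + 8 = 15.
The 16th integer has to be the second member of some pair, so 15 + 1 = 16.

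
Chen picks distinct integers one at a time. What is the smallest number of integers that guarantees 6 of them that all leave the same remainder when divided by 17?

86

By the pigeonhole principle, the 17 residue classes mod 17 are the pigeonholes.
With 85 integers one could put 5 in each residue class and have no class reach 6.
The 86th integer pushes some class to 6, so 17·5 + 1 = 86.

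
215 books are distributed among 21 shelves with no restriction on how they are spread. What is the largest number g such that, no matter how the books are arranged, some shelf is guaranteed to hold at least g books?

11

By pigeonhole, the 21 shelves are the holes and the 215 books are the pigeons.
If every shelf held at most 10 books, the total would be at most 21 × 10 = 210, which is less than 215.
So some shelf holds at least ⌈215/21⌉ = 11 books.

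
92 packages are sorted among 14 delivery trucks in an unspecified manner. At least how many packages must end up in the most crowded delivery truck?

The 14 delivery trucks are the holes and the 92 packages are the pigeons.
If every delivery truck held at most 6 packages, the total would be at most 14 × 6 = 84, which is less than 92.
So some delivery truck holds at least ⌈92/14⌉ = 7 packages.

7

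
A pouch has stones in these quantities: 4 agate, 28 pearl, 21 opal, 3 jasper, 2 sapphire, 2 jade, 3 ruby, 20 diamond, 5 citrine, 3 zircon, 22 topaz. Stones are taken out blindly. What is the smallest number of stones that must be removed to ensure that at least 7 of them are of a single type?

47

Put each drawn stone into a box by type. The largest draw with every box below 7 takes min(count, 6) from each type; types with fewer than 6 contribute all they have.
Σ min(cᵢ, 6) = 4 + 6 + 6 + 3 + 2 + 2 + 3 + 6 + 5 + 3 + 6 = 46.
Draw number 46 + 1 = 47 must push one box to 7.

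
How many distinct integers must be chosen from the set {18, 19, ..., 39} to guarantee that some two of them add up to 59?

13

A set avoiding the sum 59 can contain at most one of each pair {x, 59−x}, plus the 2 elements whose complement lies outside the range.
The integers 18, …, 29 (12 of them) are such a set: any two sum to at least 18+19 = 37 and at most 28+29 = 57 < 59.
Pigeonhole: any 13th integer completes one of the 10 pairs, so 13 choices force a sum of 59.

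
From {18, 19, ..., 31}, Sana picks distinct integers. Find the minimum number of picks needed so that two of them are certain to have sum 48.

9

Group the elements by complementary pair {x, 48−x}: {18,30}, {19,29}, {20,28}, …, giving 6 two-element pairs, the single value 24 (it cannot pair with itself since the integers are distinct), and 1 integer whose partner 48−x falls outside [18,31].
Treating each of those 8 groups as a pigeonhole, one can pick one integer per group — 8 integers — with no two summing to 48.
The 9th integer lands in an occupied pair, forcing a sum of 48.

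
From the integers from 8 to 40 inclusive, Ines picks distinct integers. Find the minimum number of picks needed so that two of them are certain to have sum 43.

20

A set avoiding the sum 43 can contain at most one of each pair {x, 43−x}, plus the 5 elements whose complement lies outside the range.
The integers 22, …, 40 (19 of them) are such a set: any two sum to at least 22+23 = 45 > 43.
Any 20th integer completes one of the 14 pairs, so 20 choices force a sum of 43.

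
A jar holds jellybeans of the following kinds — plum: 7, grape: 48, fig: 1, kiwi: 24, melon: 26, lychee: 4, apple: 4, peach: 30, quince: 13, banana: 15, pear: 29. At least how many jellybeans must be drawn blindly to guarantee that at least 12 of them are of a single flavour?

94

An adversary could hand out at most 11 jellybeans per flavour (4 flavours run out sooner): 7 + 11 + 1 + 11 + 11 + 4 + 4 + 11 + 11 + 11 + 11 = 93 jellybeans and still no flavour has 12.
By pigeonhole, one more jellybean lands in a flavour already at 11, so 94 draws are enough and 93 are not.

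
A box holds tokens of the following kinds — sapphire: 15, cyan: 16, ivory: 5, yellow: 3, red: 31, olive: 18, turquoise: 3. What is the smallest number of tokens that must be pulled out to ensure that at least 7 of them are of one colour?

An adversary could hand out at most 6 tokens per colour (ivory, yellow, turquoise run out sooner): 6 + 6 + 5 + 3 + 6 + 6 + 3 = 35 tokens and still no colour has 7.
Pigeonhole: one more token lands in a colour already at 6, so 36 draws are enough and 35 are not.

36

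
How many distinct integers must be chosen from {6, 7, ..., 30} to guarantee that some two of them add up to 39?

Group the elements by complementary pair {x, 39−x}: {9,30}, {10,29}, {11,28}, …, giving 11 two-element pairs and 3 integers whose partner 39−x falls outside [6,30].
Treating each of those 14 groups as a pigeonhole, one can pick one integer per group — 14 integers — with no two summing to 39.
The 15th integer lands in an occupied pair, forcing a sum of 39.

15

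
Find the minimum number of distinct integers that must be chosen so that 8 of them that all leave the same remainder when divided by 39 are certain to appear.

The 39 residue classes mod 39 are the pigeonholes.
With 273 integers one could put 7 in each residue class and have no class reach 8.
The 274th integer pushes some class to 8, so 39·7 + 1 = 274.

274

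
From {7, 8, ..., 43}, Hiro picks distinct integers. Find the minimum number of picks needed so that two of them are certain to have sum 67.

A set avoiding the sum 67 can contain at most one of each pair {x, 67−x}, plus the 17 elements whose complement lies outside the range.
The integers 7, …, 33 (27 of them) are such a set: any two sum to at least 7+8 = 15 and at most 32+33 = 65 < 67.
By pigeonhole, any 28th integer completes one of the 10 pairs, so 28 choices force a sum of 67.

28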